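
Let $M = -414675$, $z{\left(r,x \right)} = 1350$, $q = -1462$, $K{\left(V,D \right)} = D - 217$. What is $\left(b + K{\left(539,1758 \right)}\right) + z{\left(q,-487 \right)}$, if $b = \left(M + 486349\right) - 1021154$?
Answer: $-946589$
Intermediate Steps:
$K{\left(V,D \right)} = -217 + D$
$b = -949480$ ($b = \left(-414675 + 486349\right) - 1021154 = 71674 - 1021154 = -949480$)
$\left(b + K{\left(539,1758 \right)}\right) + z{\left(q,-487 \right)} = \left(-949480 + \left(-217 + 1758\right)\right) + 1350 = \left(-949480 + 1541\right) + 1350 = -947939 + 1350 = -946589$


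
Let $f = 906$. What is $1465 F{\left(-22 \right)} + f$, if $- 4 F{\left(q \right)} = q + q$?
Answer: $17021$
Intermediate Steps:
$F{\left(q \right)} = - \frac{q}{2}$ ($F{\left(q \right)} = - \frac{q + q}{4} = - \frac{2 q}{4} = - \frac{q}{2}$)
$1465 F{\left(-22 \right)} + f = 1465 \left(\left(- \frac{1}{2}\right) \left(-22\right)\right) + 906 = 1465 \cdot 11 + 906 = 16115 + 906 = 17021$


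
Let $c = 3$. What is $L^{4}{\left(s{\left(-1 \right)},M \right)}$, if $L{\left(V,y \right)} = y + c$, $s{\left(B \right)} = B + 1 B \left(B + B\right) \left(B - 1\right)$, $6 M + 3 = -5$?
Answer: $\frac{625}{81} \approx 7.716$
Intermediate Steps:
$M = - \frac{4}{3}$ ($M = - \frac{1}{2} + \frac{1}{6} \left(-5\right) = - \frac{1}{2} - \frac{5}{6} = - \frac{4}{3} \approx -1.3333$)
$s{\left(B \right)} = B + 2 B^{2} \left(-1 + B\right)$ ($s{\left(B \right)} = B + B 2 B \left(-1 + B\right) = B + 2 B^{2} \left(-1 + B\right)$)
$L{\left(V,y \right)} = 3 + y$ ($L{\left(V,y \right)} = y + 3 = 3 + y$)
$L^{4}{\left(s{\left(-1 \right)},M \right)} = \left(3 - \frac{4}{3}\right)^{4} = \left(\frac{5}{3}\right)^{4} = \frac{625}{81}$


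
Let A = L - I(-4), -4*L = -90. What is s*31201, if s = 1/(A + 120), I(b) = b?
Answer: 62402/293 ≈ 212.98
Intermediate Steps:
L = 45/2 (L = -¼*(-90) = 45/2 ≈ 22.500)
A = 53/2 (A = 45/2 - 1*(-4) = 45/2 + 4 = 53/2 ≈ 26.500)
s = 2/293 (s = 1/(53/2 + 120) = 1/(293/2) = 2/293 ≈ 0.0068259)
s*31201 = (2/293)*31201 = 62402/293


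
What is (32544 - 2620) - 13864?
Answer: 16060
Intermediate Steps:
(32544 - 2620) - 13864 = 29924 - 13864 = 16060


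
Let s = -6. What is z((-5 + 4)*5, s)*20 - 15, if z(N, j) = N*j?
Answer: 585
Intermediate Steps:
z((-5 + 4)*5, s)*20 - 15 = (((-5 + 4)*5)*(-6))*20 - 15 = (-1*5*(-6))*20 - 15 = -5*(-6)*20 - 15 = 30*20 - 15 = 600 - 15 = 585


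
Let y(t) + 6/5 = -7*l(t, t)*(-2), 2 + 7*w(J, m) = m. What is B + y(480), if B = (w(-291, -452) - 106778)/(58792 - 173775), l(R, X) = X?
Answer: 27042911814/4024405 ≈ 6719.7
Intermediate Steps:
w(J, m) = -2/7 + m/7
B = 747900/804881 (B = ((-2/7 + (1/7)*(-452)) - 106778)/(58792 - 173775) = ((-2/7 - 452/7) - 106778)/(-114983) = (-454/7 - 106778)*(-1/114983) = -747900/7*(-1/114983) = 747900/804881 ≈ 0.92921)
y(t) = -6/5 + 14*t (y(t) = -6/5 - 7*t*(-2) = -6/5 + 14*t)
B + y(480) = 747900/804881 + (-6/5 + 14*480) = 747900/804881 + (-6/5 + 6720) = 747900/804881 + 33594/5 = 27042911814/4024405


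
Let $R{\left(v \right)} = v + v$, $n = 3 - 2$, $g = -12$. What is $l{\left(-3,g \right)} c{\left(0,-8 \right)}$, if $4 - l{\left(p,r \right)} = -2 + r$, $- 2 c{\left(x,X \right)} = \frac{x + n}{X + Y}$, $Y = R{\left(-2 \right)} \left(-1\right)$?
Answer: $\frac{9}{4} \approx 2.25$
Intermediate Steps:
$n = 1$
$R{\left(v \right)} = 2 v$
$Y = 4$ ($Y = 2 \left(-2\right) \left(-1\right) = \left(-4\right) \left(-1\right) = 4$)
$c{\left(x,X \right)} = - \frac{1 + x}{2 \left(4 + X\right)}$ ($c{\left(x,X \right)} = - \frac{\left(x + 1\right) \frac{1}{X + 4}}{2} = - \frac{\left(1 + x\right) \frac{1}{4 + X}}{2} = - \frac{\frac{1}{4 + X} \left(1 + x\right)}{2} = - \frac{1 + x}{2 \left(4 + X\right)}$)
$l{\left(p,r \right)} = 6 - r$ ($l{\left(p,r \right)} = 4 - \left(-2 + r\right) = 6 - r$)
$l{\left(-3,g \right)} c{\left(0,-8 \right)} = \left(6 - -12\right) \frac{-1 - 0}{2 \left(4 - 8\right)} = \left(6 + 12\right) \frac{-1 + 0}{2 \left(-4\right)} = 18 \cdot \frac{1}{2} \left(- \frac{1}{4}\right) \left(-1\right) = 18 \cdot \frac{1}{8} = \frac{9}{4}$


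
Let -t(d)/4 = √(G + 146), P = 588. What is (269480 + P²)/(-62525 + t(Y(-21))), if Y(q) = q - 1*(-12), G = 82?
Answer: -38466880600/3909371977 + 4921792*√57/3909371977 ≈ -9.8302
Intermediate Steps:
Y(q) = 12 + q (Y(q) = q + 12 = 12 + q)
t(d) = -8*√57 (t(d) = -4*√(82 + 146) = -8*√57)
(269480 + P²)/(-62525 + t(Y(-21))) = (269480 + 588²)/(-62525 - 8*√57) = (269480 + 345744)/(-62525 - 8*√57) = 615224/(-62525 - 8*√57)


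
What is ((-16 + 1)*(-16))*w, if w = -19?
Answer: -4560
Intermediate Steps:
((-16 + 1)*(-16))*w = ((-16 + 1)*(-16))*(-19) = -15*(-16)*(-19) = 240*(-19) = -4560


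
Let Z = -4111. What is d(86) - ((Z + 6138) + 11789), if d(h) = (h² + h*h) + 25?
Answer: 1001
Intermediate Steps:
d(h) = 25 + 2*h² (d(h) = (h² + h²) + 25 = 2*h² + 25 = 25 + 2*h²)
d(86) - ((Z + 6138) + 11789) = (25 + 2*86²) - ((-4111 + 6138) + 11789) = (25 + 2*7396) - (2027 + 11789) = (25 + 14792) - 1*13816 = 14817 - 13816 = 1001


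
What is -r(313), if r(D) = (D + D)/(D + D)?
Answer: -1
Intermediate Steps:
r(D) = 1 (r(D) = (2*D)/((2*D)) = (2*D)*(1/(2*D)) = 1)
-r(313) = -1*1 = -1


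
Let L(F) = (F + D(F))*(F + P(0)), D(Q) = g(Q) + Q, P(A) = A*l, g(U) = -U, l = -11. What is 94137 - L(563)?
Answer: -222832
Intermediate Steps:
P(A) = -11*A (P(A) = A*(-11) = -11*A)
D(Q) = 0 (D(Q) = -Q + Q = 0)
L(F) = F² (L(F) = (F + 0)*(F - 11*0) = F*(F + 0) = F*F = F²)
94137 - L(563) = 94137 - 1*563² = 94137 - 1*316969 = 94137 - 316969 = -222832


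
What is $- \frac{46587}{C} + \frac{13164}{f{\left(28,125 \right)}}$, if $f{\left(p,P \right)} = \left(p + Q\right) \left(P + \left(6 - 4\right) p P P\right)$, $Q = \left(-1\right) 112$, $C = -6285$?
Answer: $\frac{19025282932}{2566741625} \approx 7.4122$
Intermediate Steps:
$Q = -112$
$f{\left(p,P \right)} = \left(-112 + p\right) \left(P + 2 p P^{2}\right)$ ($f{\left(p,P \right)} = \left(p - 112\right) \left(P + \left(6 - 4\right) p P P\right) = \left(-112 + p\right) \left(P + 2 P p P\right) = \left(-112 + p\right) \left(P + 2 p P^{2}\right)$)
$- \frac{46587}{C} + \frac{13164}{f{\left(28,125 \right)}} = - \frac{46587}{-6285} + \frac{13164}{125 \left(-112 + 28 - 28000 \cdot 28 + 2 \cdot 125 \cdot 28^{2}\right)} = \left(-46587\right) \left(- \frac{1}{6285}\right) + \frac{13164}{125 \left(-112 + 28 - 784000 + 2 \cdot 125 \cdot 784\right)} = \frac{15529}{2095} + \frac{13164}{125 \left(-112 + 28 - 784000 + 196000\right)} = \frac{15529}{2095} + \frac{13164}{125 \left(-588084\right)} = \frac{15529}{2095} + \frac{13164}{-73510500} = \frac{15529}{2095} + 13164 \left(- \frac{1}{73510500}\right) = \frac{15529}{2095} - \frac{1097}{6125875} = \frac{19025282932}{2566741625}$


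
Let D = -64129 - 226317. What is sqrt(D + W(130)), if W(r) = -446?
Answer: 2*I*sqrt(72723) ≈ 539.34*I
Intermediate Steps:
D = -290446
sqrt(D + W(130)) = sqrt(-290446 - 446) = sqrt(-290892) = 2*I*sqrt(72723)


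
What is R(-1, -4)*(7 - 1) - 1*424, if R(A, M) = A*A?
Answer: -418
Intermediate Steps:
R(A, M) = A**2
R(-1, -4)*(7 - 1) - 1*424 = (-1)**2*(7 - 1) - 1*424 = 1*6 - 424 = 6 - 424 = -418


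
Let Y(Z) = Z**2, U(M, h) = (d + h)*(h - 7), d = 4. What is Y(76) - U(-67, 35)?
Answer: 4684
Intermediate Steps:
U(M, h) = (-7 + h)*(4 + h) (U(M, h) = (4 + h)*(h - 7) = (4 + h)*(-7 + h) = (-7 + h)*(4 + h))
Y(76) - U(-67, 35) = 76**2 - (-28 + 35**2 - 3*35) = 5776 - (-28 + 1225 - 105) = 5776 - 1*1092 = 5776 - 1092 = 4684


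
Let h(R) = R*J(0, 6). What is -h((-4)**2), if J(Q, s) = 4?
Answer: -64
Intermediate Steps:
h(R) = 4*R (h(R) = R*4 = 4*R)
-h((-4)**2) = -4*(-4)**2 = -4*16 = -1*64 = -64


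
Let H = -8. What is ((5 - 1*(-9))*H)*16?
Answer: -1792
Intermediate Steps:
((5 - 1*(-9))*H)*16 = ((5 - 1*(-9))*(-8))*16 = ((5 + 9)*(-8))*16 = (14*(-8))*16 = -112*16 = -1792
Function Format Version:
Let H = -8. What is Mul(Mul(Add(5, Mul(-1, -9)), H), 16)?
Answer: -1792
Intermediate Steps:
Mul(Mul(Add(5, Mul(-1, -9)), H), 16) = Mul(Mul(Add(5, Mul(-1, -9)), -8), 16) = Mul(Mul(Add(5, 9), -8), 16) = Mul(Mul(14, -8), 16) = Mul(-112, 16) = -1792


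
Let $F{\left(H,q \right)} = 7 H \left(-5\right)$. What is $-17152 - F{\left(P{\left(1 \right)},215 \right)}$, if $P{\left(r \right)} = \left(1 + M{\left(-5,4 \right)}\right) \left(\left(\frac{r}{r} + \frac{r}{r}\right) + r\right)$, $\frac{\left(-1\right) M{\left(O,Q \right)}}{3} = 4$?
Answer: $-18307$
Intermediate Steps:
$M{\left(O,Q \right)} = -12$ ($M{\left(O,Q \right)} = \left(-3\right) 4 = -12$)
$P{\left(r \right)} = -22 - 11 r$ ($P{\left(r \right)} = \left(1 - 12\right) \left(\left(\frac{r}{r} + \frac{r}{r}\right) + r\right) = - 11 \left(\left(1 + 1\right) + r\right) = - 11 \left(2 + r\right) = -22 - 11 r$)
$F{\left(H,q \right)} = - 35 H$
$-17152 - F{\left(P{\left(1 \right)},215 \right)} = -17152 - - 35 \left(-22 - 11\right) = -17152 - \left(-35\right) \left(-33\right) = -17152 - 1155 = -18307$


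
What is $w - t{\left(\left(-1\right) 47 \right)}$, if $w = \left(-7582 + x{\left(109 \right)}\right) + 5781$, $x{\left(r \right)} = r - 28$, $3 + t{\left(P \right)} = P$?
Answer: $-1670$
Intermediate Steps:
$t{\left(P \right)} = -3 + P$
$x{\left(r \right)} = -28 + r$ ($x{\left(r \right)} = r - 28 = -28 + r$)
$w = -1720$ ($w = \left(-7582 + \left(-28 + 109\right)\right) + 5781 = \left(-7582 + 81\right) + 5781 = -7501 + 5781 = -1720$)
$w - t{\left(\left(-1\right) 47 \right)} = -1720 - \left(-3 - 47\right) = -1720 - -50 = -1720 + 50 = -1670$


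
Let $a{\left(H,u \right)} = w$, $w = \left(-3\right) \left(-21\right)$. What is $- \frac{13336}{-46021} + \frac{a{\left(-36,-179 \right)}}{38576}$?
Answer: $\frac{517348859}{1775306096} \approx 0.29141$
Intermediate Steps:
$w = 63$
$a{\left(H,u \right)} = 63$
$- \frac{13336}{-46021} + \frac{a{\left(-36,-179 \right)}}{38576} = - \frac{13336}{-46021} + \frac{63}{38576} = \left(-13336\right) \left(- \frac{1}{46021}\right) + 63 \cdot \frac{1}{38576} = \frac{13336}{46021} + \frac{63}{38576} = \frac{517348859}{1775306096}$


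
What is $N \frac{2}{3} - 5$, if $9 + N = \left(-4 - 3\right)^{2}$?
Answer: $\frac{65}{3} \approx 21.667$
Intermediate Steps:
$N = 40$ ($N = -9 + \left(-4 - 3\right)^{2} = -9 + \left(-7\right)^{2} = -9 + 49 = 40$)
$N \frac{2}{3} - 5 = 40 \cdot \frac{2}{3} - 5 = \frac{80}{3} - 5 = \frac{65}{3}$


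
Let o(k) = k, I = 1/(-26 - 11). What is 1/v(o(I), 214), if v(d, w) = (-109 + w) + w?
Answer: 1/319 ≈ 0.0031348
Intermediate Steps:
I = -1/37 (I = 1/(-37) = -1/37 ≈ -0.027027)
v(d, w) = -109 + 2*w
1/v(o(I), 214) = 1/(-109 + 2*214) = 1/(-109 + 428) = 1/319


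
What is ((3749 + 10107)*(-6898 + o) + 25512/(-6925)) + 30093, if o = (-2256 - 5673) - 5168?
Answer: -1918367867487/6925 ≈ -2.7702e+8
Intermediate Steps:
o = -13097 (o = -7929 - 5168 = -13097)
((3749 + 10107)*(-6898 + o) + 25512/(-6925)) + 30093 = ((3749 + 10107)*(-6898 - 13097) + 25512/(-6925)) + 30093 = (13856*(-19995) + 25512*(-1/6925)) + 30093 = (-277050720 - 25512/6925) + 30093 = -1918576261512/6925 + 30093 = -1918367867487/6925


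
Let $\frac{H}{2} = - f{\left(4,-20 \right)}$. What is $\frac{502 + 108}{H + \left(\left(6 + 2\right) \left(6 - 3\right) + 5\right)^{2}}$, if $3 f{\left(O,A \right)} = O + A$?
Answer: $\frac{366}{511} \approx 0.71624$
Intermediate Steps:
$f{\left(O,A \right)} = \frac{A}{3} + \frac{O}{3}$ ($f{\left(O,A \right)} = \frac{O + A}{3} = \frac{A + O}{3} = \frac{A}{3} + \frac{O}{3}$)
$H = \frac{32}{3}$ ($H = 2 \left(- (\frac{1}{3} \left(-20\right) + \frac{1}{3} \cdot 4)\right) = 2 \left(- (- \frac{20}{3} + \frac{4}{3})\right) = 2 \left(\left(-1\right) \left(- \frac{16}{3}\right)\right) = 2 \cdot \frac{16}{3} = \frac{32}{3} \approx 10.667$)
$\frac{502 + 108}{H + \left(\left(6 + 2\right) \left(6 - 3\right) + 5\right)^{2}} = \frac{502 + 108}{\frac{32}{3} + \left(\left(6 + 2\right) \left(6 - 3\right) + 5\right)^{2}} = \frac{610}{\frac{32}{3} + \left(8 \cdot 3 + 5\right)^{2}} = \frac{610}{\frac{32}{3} + \left(24 + 5\right)^{2}} = \frac{610}{\frac{32}{3} + 29^{2}} = \frac{610}{\frac{32}{3} + 841} = \frac{610}{\frac{2555}{3}} = 610 \cdot \frac{3}{2555} = \frac{366}{511}$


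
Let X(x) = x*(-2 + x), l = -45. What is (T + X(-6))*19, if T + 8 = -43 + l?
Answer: -912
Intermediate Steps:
T = -96 (T = -8 + (-43 - 45) = -8 - 88 = -96)
(T + X(-6))*19 = (-96 - 6*(-2 - 6))*19 = (-96 - 6*(-8))*19 = (-96 + 48)*19 = -48*19 = -912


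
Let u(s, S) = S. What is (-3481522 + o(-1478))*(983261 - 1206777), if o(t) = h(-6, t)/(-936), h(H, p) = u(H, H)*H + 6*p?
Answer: 30348776728840/39 ≈ 7.7817e+11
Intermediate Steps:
h(H, p) = H² + 6*p (h(H, p) = H*H + 6*p = H² + 6*p)
o(t) = -1/26 - t/156 (o(t) = ((-6)² + 6*t)/(-936) = (36 + 6*t)*(-1/936) = -1/26 - t/156)
(-3481522 + o(-1478))*(983261 - 1206777) = (-3481522 + (-1/26 - 1/156*(-1478)))*(983261 - 1206777) = (-3481522 + (-1/26 + 739/78))*(-223516) = (-3481522 + 368/39)*(-223516) = -135778990/39*(-223516) = 30348776728840/39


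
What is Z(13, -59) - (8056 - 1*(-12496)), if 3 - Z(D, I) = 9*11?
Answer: -20648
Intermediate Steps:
Z(D, I) = -96 (Z(D, I) = 3 - 9*11 = 3 - 1*99 = 3 - 99 = -96)
Z(13, -59) - (8056 - 1*(-12496)) = -96 - (8056 - 1*(-12496)) = -96 - (8056 + 12496) = -96 - 1*20552 = -96 - 20552 = -20648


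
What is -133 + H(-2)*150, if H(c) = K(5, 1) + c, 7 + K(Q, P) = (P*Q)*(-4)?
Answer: -4483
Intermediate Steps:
K(Q, P) = -7 - 4*P*Q (K(Q, P) = -7 + (P*Q)*(-4) = -7 - 4*P*Q)
H(c) = -27 + c (H(c) = (-7 - 4*1*5) + c = (-7 - 20) + c = -27 + c)
-133 + H(-2)*150 = -133 + (-27 - 2)*150 = -133 - 29*150 = -133 - 4350 = -4483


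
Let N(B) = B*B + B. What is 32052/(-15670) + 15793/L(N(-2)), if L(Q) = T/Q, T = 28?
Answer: 123513791/109690 ≈ 1126.0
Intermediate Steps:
N(B) = B + B**2 (N(B) = B**2 + B = B + B**2)
L(Q) = 28/Q
32052/(-15670) + 15793/L(N(-2)) = 32052/(-15670) + 15793/((28/((-2*(1 - 2))))) = 32052*(-1/15670) + 15793/((28/((-2*(-1))))) = -16026/7835 + 15793/((28/2)) = -16026/7835 + 15793/((28*(1/2))) = -16026/7835 + 15793/14 = 123513791/109690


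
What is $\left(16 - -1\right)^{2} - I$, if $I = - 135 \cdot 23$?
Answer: $3394$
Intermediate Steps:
$I = -3105$ ($I = \left(-1\right) 3105 = -3105$)
$\left(16 - -1\right)^{2} - I = \left(16 - -1\right)^{2} - -3105 = \left(16 + \left(5 - 4\right)\right)^{2} + 3105 = \left(16 + 1\right)^{2} + 3105 = 17^{2} + 3105 = 289 + 3105 = 3394$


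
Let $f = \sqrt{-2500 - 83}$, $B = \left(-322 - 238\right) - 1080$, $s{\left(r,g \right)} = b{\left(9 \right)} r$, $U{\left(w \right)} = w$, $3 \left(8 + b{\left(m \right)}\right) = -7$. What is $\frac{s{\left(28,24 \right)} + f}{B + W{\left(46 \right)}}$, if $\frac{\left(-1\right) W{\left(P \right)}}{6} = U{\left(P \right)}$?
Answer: $\frac{217}{1437} - \frac{3 i \sqrt{287}}{1916} \approx 0.15101 - 0.026526 i$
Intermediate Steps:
$b{\left(m \right)} = - \frac{31}{3}$ ($b{\left(m \right)} = -8 + \frac{1}{3} \left(-7\right) = -8 - \frac{7}{3} = - \frac{31}{3}$)
$s{\left(r,g \right)} = - \frac{31 r}{3}$
$W{\left(P \right)} = - 6 P$
$B = -1640$ ($B = -560 - 1080 = -1640$)
$f = 3 i \sqrt{287}$ ($f = \sqrt{-2583} = 3 i \sqrt{287} \approx 50.823 i$)
$\frac{s{\left(28,24 \right)} + f}{B + W{\left(46 \right)}} = \frac{\left(- \frac{31}{3}\right) 28 + 3 i \sqrt{287}}{-1640 - 276} = \frac{- \frac{868}{3} + 3 i \sqrt{287}}{-1640 - 276} = \frac{- \frac{868}{3} + 3 i \sqrt{287}}{-1916} = \left(- \frac{868}{3} + 3 i \sqrt{287}\right) \left(- \frac{1}{1916}\right) = \frac{217}{1437} - \frac{3 i \sqrt{287}}{1916}$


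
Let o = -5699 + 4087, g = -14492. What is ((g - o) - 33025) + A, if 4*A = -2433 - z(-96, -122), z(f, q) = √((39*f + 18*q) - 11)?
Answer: -186053/4 - I*√5951/4 ≈ -46513.0 - 19.286*I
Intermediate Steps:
o = -1612
z(f, q) = √(-11 + 18*q + 39*f) (z(f, q) = √((18*q + 39*f) - 11) = √(-11 + 18*q + 39*f))
A = -2433/4 - I*√5951/4 (A = (-2433 - √(-11 + 18*(-122) + 39*(-96)))/4 = (-2433 - √(-11 - 2196 - 3744))/4 = (-2433 - √(-5951))/4 = (-2433 - I*√5951)/4 = -2433/4 - I*√5951/4 ≈ -608.25 - 19.286*I)
((g - o) - 33025) + A = ((-14492 - 1*(-1612)) - 33025) + (-2433/4 - I*√5951/4) = ((-14492 + 1612) - 33025) + (-2433/4 - I*√5951/4) = (-12880 - 33025) + (-2433/4 - I*√5951/4) = -45905 + (-2433/4 - I*√5951/4) = -186053/4 - I*√5951/4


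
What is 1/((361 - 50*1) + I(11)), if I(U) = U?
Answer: 1/322 ≈ 0.0031056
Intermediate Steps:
1/((361 - 50*1) + I(11)) = 1/((361 - 50*1) + 11) = 1/((361 - 50) + 11) = 1/(311 + 11) = 1/322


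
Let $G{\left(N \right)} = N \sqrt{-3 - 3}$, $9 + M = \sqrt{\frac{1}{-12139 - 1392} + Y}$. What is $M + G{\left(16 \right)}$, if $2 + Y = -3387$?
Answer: $-9 + 16 i \sqrt{6} + \frac{4 i \sqrt{38780319585}}{13531} \approx -9.0 + 97.407 i$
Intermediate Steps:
$Y = -3389$ ($Y = -2 - 3387 = -3389$)
$M = -9 + \frac{4 i \sqrt{38780319585}}{13531}$ ($M = -9 + \sqrt{\frac{1}{-12139 - 1392} - 3389} = -9 + \sqrt{\frac{1}{-13531} - 3389} = -9 + \sqrt{- \frac{1}{13531} - 3389} = -9 + \sqrt{- \frac{45856560}{13531}} = -9 + \frac{4 i \sqrt{38780319585}}{13531} \approx -9.0 + 58.215 i$)
$G{\left(N \right)} = i N \sqrt{6}$ ($G{\left(N \right)} = N \sqrt{-6} = N i \sqrt{6} = i N \sqrt{6}$)
$M + G{\left(16 \right)} = \left(-9 + \frac{4 i \sqrt{38780319585}}{13531}\right) + i 16 \sqrt{6} = \left(-9 + \frac{4 i \sqrt{38780319585}}{13531}\right) + 16 i \sqrt{6} = -9 + 16 i \sqrt{6} + \frac{4 i \sqrt{38780319585}}{13531}$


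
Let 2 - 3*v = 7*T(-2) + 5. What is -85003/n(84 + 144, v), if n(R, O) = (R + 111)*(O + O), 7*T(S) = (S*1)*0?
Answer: 85003/678 ≈ 125.37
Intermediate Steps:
T(S) = 0 (T(S) = ((S*1)*0)/7 = (S*0)/7 = (⅐)*0 = 0)
v = -1 (v = ⅔ - (7*0 + 5)/3 = ⅔ - (0 + 5)/3 = ⅔ - ⅓*5 = ⅔ - 5/3 = -1)
n(R, O) = 2*O*(111 + R) (n(R, O) = (111 + R)*(2*O) = 2*O*(111 + R))
-85003/n(84 + 144, v) = -85003*(-1/(2*(111 + (84 + 144)))) = -85003*(-1/(2*(111 + 228))) = -85003/(2*(-1)*339) = -85003/(-678) = -85003*(-1/678) = 85003/678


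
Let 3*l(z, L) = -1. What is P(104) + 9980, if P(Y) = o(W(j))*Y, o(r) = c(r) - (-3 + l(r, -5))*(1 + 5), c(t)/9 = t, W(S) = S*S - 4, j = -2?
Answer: 12060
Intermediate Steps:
l(z, L) = -⅓ (l(z, L) = (⅓)*(-1) = -⅓)
W(S) = -4 + S² (W(S) = S² - 4 = -4 + S²)
c(t) = 9*t
o(r) = 20 + 9*r (o(r) = 9*r - (-3 - ⅓)*(1 + 5) = 9*r - (-10)*6/3 = 9*r - 1*(-20) = 9*r + 20 = 20 + 9*r)
P(Y) = 20*Y (P(Y) = (20 + 9*(-4 + (-2)²))*Y = (20 + 9*(-4 + 4))*Y = (20 + 9*0)*Y = (20 + 0)*Y = 20*Y)
P(104) + 9980 = 20*104 + 9980 = 2080 + 9980 = 12060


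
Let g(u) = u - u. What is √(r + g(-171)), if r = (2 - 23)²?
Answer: 21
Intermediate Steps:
g(u) = 0
r = 441 (r = (-21)² = 441)
√(r + g(-171)) = √(441 + 0) = √441 = 21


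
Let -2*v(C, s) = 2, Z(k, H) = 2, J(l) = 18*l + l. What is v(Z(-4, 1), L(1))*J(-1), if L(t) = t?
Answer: 19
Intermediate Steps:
J(l) = 19*l
v(C, s) = -1 (v(C, s) = -1/2*2 = -1)
v(Z(-4, 1), L(1))*J(-1) = -19*(-1) = -1*(-19) = 19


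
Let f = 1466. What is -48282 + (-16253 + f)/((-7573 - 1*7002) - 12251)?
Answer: -431732715/8942 ≈ -48281.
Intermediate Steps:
-48282 + (-16253 + f)/((-7573 - 1*7002) - 12251) = -48282 + (-16253 + 1466)/((-7573 - 1*7002) - 12251) = -48282 - 14787/((-7573 - 7002) - 12251) = -48282 - 14787/(-14575 - 12251) = -48282 - 14787/(-26826) = -48282 - 14787*(-1/26826) = -48282 + 4929/8942 = -431732715/8942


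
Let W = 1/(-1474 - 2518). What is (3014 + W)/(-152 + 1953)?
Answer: 12031887/7189592 ≈ 1.6735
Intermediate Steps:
W = -1/3992 (W = 1/(-3992) = -1/3992 ≈ -0.00025050)
(3014 + W)/(-152 + 1953) = (3014 - 1/3992)/(-152 + 1953) = (12031887/3992)/1801 = (12031887/3992)*(1/1801) = 12031887/7189592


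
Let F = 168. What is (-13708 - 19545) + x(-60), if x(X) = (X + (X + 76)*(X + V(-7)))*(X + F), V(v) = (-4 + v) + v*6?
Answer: -234997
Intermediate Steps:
V(v) = -4 + 7*v (V(v) = (-4 + v) + 6*v = -4 + 7*v)
x(X) = (168 + X)*(X + (-53 + X)*(76 + X)) (x(X) = (X + (X + 76)*(X + (-4 + 7*(-7))))*(X + 168) = (X + (76 + X)*(X + (-4 - 49)))*(168 + X) = (X + (76 + X)*(X - 53))*(168 + X) = (X + (76 + X)*(-53 + X))*(168 + X) = (X + (-53 + X)*(76 + X))*(168 + X) = (168 + X)*(X + (-53 + X)*(76 + X)))
(-13708 - 19545) + x(-60) = (-13708 - 19545) + (-676704 + (-60)³ + 4*(-60) + 192*(-60)²) = -33253 + (-676704 - 216000 - 240 + 192*3600) = -33253 + (-676704 - 216000 - 240 + 691200) = -33253 - 201744 = -234997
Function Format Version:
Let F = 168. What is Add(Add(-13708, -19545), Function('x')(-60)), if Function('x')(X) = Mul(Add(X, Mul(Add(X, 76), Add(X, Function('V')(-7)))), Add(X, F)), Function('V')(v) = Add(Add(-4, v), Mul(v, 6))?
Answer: -234997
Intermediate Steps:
Function('V')(v) = Add(-4, Mul(7, v)) (Function('V')(v) = Add(Add(-4, v), Mul(6, v)) = Add(-4, Mul(7, v)))
Function('x')(X) = Mul(Add(168, X), Add(X, Mul(Add(-53, X), Add(76, X)))) (Function('x')(X) = Mul(Add(X, Mul(Add(X, 76), Add(X, Add(-4, Mul(7, -7))))), Add(X, 168)) = Mul(Add(X, Mul(Add(76, X), Add(X, Add(-4, -49)))), Add(168, X)) = Mul(Add(X, Mul(Add(76, X), Add(X, -53))), Add(168, X)) = Mul(Add(X, Mul(Add(76, X), Add(-53, X))), Add(168, X)) = Mul(Add(X, Mul(Add(-53, X), Add(76, X))), Add(168, X)) = Mul(Add(168, X), Add(X, Mul(Add(-53, X), Add(76, X)))))
Add(Add(-13708, -19545), Function('x')(-60)) = Add(Add(-13708, -19545), Add(-676704, Pow(-60, 3), Mul(4, -60), Mul(192, Pow(-60, 2)))) = Add(-33253, Add(-676704, -216000, -240, Mul(192, 3600))) = Add(-33253, Add(-676704, -216000, -240, 691200)) = Add(-33253, -201744) = -234997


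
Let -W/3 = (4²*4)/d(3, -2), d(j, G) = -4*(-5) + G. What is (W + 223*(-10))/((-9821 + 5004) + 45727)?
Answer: -3361/61365 ≈ -0.054771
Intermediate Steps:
d(j, G) = 20 + G
W = -32/3 (W = -3*4²*4/(20 - 2) = -3*16*4/18 = -192/18 = -3*32/9 = -32/3 ≈ -10.667)
(W + 223*(-10))/((-9821 + 5004) + 45727) = (-32/3 + 223*(-10))/((-9821 + 5004) + 45727) = (-32/3 - 2230)/(-4817 + 45727) = -6722/3/40910 = -6722/3*1/40910 = -3361/61365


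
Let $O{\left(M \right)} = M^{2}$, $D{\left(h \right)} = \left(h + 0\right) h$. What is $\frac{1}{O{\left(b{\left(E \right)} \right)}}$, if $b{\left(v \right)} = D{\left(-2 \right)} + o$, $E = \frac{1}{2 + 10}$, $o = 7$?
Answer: $\frac{1}{121} \approx 0.0082645$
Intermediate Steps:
$D{\left(h \right)} = h^{2}$ ($D{\left(h \right)} = h h = h^{2}$)
$E = \frac{1}{12} \approx 0.083333$
$b{\left(v \right)} = 11$ ($b{\left(v \right)} = \left(-2\right)^{2} + 7 = 4 + 7 = 11$)
$\frac{1}{O{\left(b{\left(E \right)} \right)}} = \frac{1}{11^{2}} = \frac{1}{121}$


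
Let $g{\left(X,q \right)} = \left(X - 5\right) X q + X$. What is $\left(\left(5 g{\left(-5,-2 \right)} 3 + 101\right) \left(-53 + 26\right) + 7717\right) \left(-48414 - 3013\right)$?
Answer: $-2443553905$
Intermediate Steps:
$g{\left(X,q \right)} = X + X q \left(-5 + X\right)$ ($g{\left(X,q \right)} = \left(X - 5\right) X q + X = \left(-5 + X\right) X q + X = X \left(-5 + X\right) q + X = X q \left(-5 + X\right) + X = X + X q \left(-5 + X\right)$)
$\left(\left(5 g{\left(-5,-2 \right)} 3 + 101\right) \left(-53 + 26\right) + 7717\right) \left(-48414 - 3013\right) = \left(\left(5 \left(- 5 \left(1 - -10 - -10\right)\right) 3 + 101\right) \left(-53 + 26\right) + 7717\right) \left(-48414 - 3013\right) = \left(\left(5 \left(- 5 \left(1 + 10 + 10\right)\right) 3 + 101\right) \left(-27\right) + 7717\right) \left(-51427\right) = \left(\left(5 \left(\left(-5\right) 21\right) 3 + 101\right) \left(-27\right) + 7717\right) \left(-51427\right) = \left(\left(5 \left(-105\right) 3 + 101\right) \left(-27\right) + 7717\right) \left(-51427\right) = \left(\left(\left(-525\right) 3 + 101\right) \left(-27\right) + 7717\right) \left(-51427\right) = \left(\left(-1575 + 101\right) \left(-27\right) + 7717\right) \left(-51427\right) = \left(\left(-1474\right) \left(-27\right) + 7717\right) \left(-51427\right) = \left(39798 + 7717\right) \left(-51427\right) = 47515 \left(-51427\right) = -2443553905$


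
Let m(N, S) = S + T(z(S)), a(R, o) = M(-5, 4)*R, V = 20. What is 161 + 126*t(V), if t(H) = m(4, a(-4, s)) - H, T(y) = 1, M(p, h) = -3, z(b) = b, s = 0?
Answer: -721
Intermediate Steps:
a(R, o) = -3*R
m(N, S) = 1 + S (m(N, S) = S + 1 = 1 + S)
t(H) = 13 - H (t(H) = (1 - 3*(-4)) - H = (1 + 12) - H = 13 - H)
161 + 126*t(V) = 161 + 126*(13 - 1*20) = 161 + 126*(13 - 20) = 161 + 126*(-7) = 161 - 882 = -721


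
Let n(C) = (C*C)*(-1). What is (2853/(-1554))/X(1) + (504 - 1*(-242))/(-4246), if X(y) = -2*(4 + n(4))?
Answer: -2218703/8797712 ≈ -0.25219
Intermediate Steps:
n(C) = -C² (n(C) = C²*(-1) = -C²)
X(y) = 24 (X(y) = -2*(4 - 1*4²) = -2*(4 - 1*16) = -2*(4 - 16) = -2*(-12) = 24)
(2853/(-1554))/X(1) + (504 - 1*(-242))/(-4246) = (2853/(-1554))/24 + (504 - 1*(-242))/(-4246) = (2853*(-1/1554))*(1/24) + (504 + 242)*(-1/4246) = -951/518*1/24 + 746*(-1/4246) = -317/4144 - 373/2123 = -2218703/8797712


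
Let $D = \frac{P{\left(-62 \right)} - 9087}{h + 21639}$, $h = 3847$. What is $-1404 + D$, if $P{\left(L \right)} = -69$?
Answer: $- \frac{17895750}{12743} \approx -1404.4$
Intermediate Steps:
$D = - \frac{4578}{12743}$ ($D = \frac{-69 - 9087}{3847 + 21639} = - \frac{9156}{25486} = \left(-9156\right) \frac{1}{25486} = - \frac{4578}{12743} \approx -0.35926$)
$-1404 + D = -1404 - \frac{4578}{12743} = - \frac{17895750}{12743}$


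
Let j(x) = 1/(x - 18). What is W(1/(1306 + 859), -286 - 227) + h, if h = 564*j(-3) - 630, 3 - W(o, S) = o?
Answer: -9909212/15155 ≈ -653.86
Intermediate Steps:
j(x) = 1/(-18 + x)
W(o, S) = 3 - o
h = -4598/7 (h = 564/(-18 - 3) - 630 = 564/(-21) - 630 = 564*(-1/21) - 630 = -188/7 - 630 = -4598/7 ≈ -656.86)
W(1/(1306 + 859), -286 - 227) + h = (3 - 1/(1306 + 859)) - 4598/7 = (3 - 1/2165) - 4598/7 = 6494/2165 - 4598/7 = -9909212/15155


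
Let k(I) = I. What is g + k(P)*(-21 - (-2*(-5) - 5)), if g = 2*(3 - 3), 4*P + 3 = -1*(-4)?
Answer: -13/2 ≈ -6.5000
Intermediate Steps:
P = 1/4 (P = -3/4 + (-1*(-4))/4 = -3/4 + (1/4)*4 = -3/4 + 1 = 1/4 ≈ 0.25000)
g = 0 (g = 2*0 = 0)
g + k(P)*(-21 - (-2*(-5) - 5)) = 0 + (-21 - (-2*(-5) - 5))/4 = 0 + (-21 - (10 - 5))/4 = 0 + (-21 - 1*5)/4 = 0 + (-21 - 5)/4 = 0 + (1/4)*(-26) = 0 - 13/2 = -13/2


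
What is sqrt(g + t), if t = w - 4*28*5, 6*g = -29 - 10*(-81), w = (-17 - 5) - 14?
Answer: I*sqrt(16770)/6 ≈ 21.583*I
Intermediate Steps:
w = -36 (w = -22 - 14 = -36)
g = 781/6 (g = (-29 - 10*(-81))/6 = (-29 + 810)/6 = (1/6)*781 = 781/6 ≈ 130.17)
t = -596 (t = -36 - 4*28*5 = -36 - 112*5 = -36 - 560 = -596)
sqrt(g + t) = sqrt(781/6 - 596) = sqrt(-2795/6) = I*sqrt(16770)/6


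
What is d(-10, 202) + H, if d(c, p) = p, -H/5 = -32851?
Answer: 164457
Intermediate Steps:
H = 164255 (H = -5*(-32851) = 164255)
d(-10, 202) + H = 202 + 164255 = 164457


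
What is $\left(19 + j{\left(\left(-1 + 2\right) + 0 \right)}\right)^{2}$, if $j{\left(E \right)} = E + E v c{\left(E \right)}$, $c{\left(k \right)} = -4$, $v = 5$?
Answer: $0$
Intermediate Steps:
$j{\left(E \right)} = - 19 E$ ($j{\left(E \right)} = E + E 5 \left(-4\right) = E + 5 E \left(-4\right) = E - 20 E = - 19 E$)
$\left(19 + j{\left(\left(-1 + 2\right) + 0 \right)}\right)^{2} = \left(19 - 19 \left(\left(-1 + 2\right) + 0\right)\right)^{2} = \left(19 - 19 \left(1 + 0\right)\right)^{2} = \left(19 - 19\right)^{2} = 0^{2} = 0$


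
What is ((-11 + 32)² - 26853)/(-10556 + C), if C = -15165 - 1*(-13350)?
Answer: 26412/12371 ≈ 2.1350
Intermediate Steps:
C = -1815 (C = -15165 + 13350 = -1815)
((-11 + 32)² - 26853)/(-10556 + C) = ((-11 + 32)² - 26853)/(-10556 - 1815) = (21² - 26853)/(-12371) = (441 - 26853)*(-1/12371) = -26412*(-1/12371) = 26412/12371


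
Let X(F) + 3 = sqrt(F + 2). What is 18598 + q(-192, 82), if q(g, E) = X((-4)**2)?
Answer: 18595 + 3*sqrt(2) ≈ 18599.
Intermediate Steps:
X(F) = -3 + sqrt(2 + F) (X(F) = -3 + sqrt(F + 2) = -3 + sqrt(2 + F))
q(g, E) = -3 + 3*sqrt(2) (q(g, E) = -3 + sqrt(2 + (-4)**2) = -3 + sqrt(2 + 16) = -3 + sqrt(18) = -3 + 3*sqrt(2))
18598 + q(-192, 82) = 18598 + (-3 + 3*sqrt(2)) = 18595 + 3*sqrt(2)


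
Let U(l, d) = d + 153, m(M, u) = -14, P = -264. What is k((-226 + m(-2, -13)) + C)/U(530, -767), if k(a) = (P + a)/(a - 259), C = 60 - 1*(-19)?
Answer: -85/51576 ≈ -0.0016481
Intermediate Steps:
U(l, d) = 153 + d
C = 79 (C = 60 + 19 = 79)
k(a) = (-264 + a)/(-259 + a) (k(a) = (-264 + a)/(a - 259) = (-264 + a)/(-259 + a))
k((-226 + m(-2, -13)) + C)/U(530, -767) = ((-264 + ((-226 - 14) + 79))/(-259 + ((-226 - 14) + 79)))/(153 - 767) = ((-264 + (-240 + 79))/(-259 + (-240 + 79)))/(-614) = ((-264 - 161)/(-259 - 161))*(-1/614) = (-425/(-420))*(-1/614) = -1/420*(-425)*(-1/614) = (85/84)*(-1/614) = -85/51576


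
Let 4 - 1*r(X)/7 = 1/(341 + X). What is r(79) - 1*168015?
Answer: -10079221/60 ≈ -1.6799e+5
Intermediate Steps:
r(X) = 28 - 7/(341 + X)
r(79) - 1*168015 = 7*(1363 + 4*79)/(341 + 79) - 1*168015 = 7*(1363 + 316)/420 - 168015 = 7*(1/420)*1679 - 168015 = 1679/60 - 168015 = -10079221/60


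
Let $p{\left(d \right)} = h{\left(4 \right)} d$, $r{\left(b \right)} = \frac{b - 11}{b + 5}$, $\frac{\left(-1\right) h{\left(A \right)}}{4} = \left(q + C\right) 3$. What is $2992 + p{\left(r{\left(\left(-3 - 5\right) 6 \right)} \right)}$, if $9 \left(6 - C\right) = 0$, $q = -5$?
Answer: $\frac{127948}{43} \approx 2975.5$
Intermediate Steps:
$C = 6$ ($C = 6 - 0 = 6 + 0 = 6$)
$h{\left(A \right)} = -12$ ($h{\left(A \right)} = - 4 \left(-5 + 6\right) 3 = - 4 \cdot 1 \cdot 3 = \left(-4\right) 3 = -12$)
$r{\left(b \right)} = \frac{-11 + b}{5 + b}$
$p{\left(d \right)} = - 12 d$
$2992 + p{\left(r{\left(\left(-3 - 5\right) 6 \right)} \right)} = 2992 - 12 \frac{-11 + \left(-3 - 5\right) 6}{5 + \left(-3 - 5\right) 6} = 2992 - 12 \frac{-11 - 48}{5 - 48} = 2992 - 12 \frac{1}{-43} \left(-59\right) = 2992 - 12 \left(\left(- \frac{1}{43}\right) \left(-59\right)\right) = 2992 - \frac{708}{43} = \frac{127948}{43}$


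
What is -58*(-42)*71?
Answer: 172956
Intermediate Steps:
-58*(-42)*71 = 2436*71 = 172956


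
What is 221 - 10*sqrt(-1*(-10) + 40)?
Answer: 221 - 50*sqrt(2) ≈ 150.29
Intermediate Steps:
221 - 10*sqrt(-1*(-10) + 40) = 221 - 10*sqrt(10 + 40) = 221 - 50*sqrt(2)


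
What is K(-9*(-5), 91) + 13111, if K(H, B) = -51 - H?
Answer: 13015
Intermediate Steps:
K(-9*(-5), 91) + 13111 = (-51 - (-9)*(-5)) + 13111 = (-51 - 1*45) + 13111 = (-51 - 45) + 13111 = -96 + 13111 = 13015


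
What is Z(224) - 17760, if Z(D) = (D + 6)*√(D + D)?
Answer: -17760 + 1840*√7 ≈ -12892.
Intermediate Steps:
Z(D) = √2*√D*(6 + D) (Z(D) = (6 + D)*√(2*D) = (6 + D)*(√2*√D) = √2*√D*(6 + D))
Z(224) - 17760 = √2*√224*(6 + 224) - 17760 = √2*(4*√14)*230 - 17760 = 1840*√7 - 17760 = -17760 + 1840*√7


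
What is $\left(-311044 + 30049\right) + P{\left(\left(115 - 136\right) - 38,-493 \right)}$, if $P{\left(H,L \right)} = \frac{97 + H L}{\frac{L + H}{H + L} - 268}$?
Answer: $- \frac{25018283}{89} \approx -2.811 \cdot 10^{5}$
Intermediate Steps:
$P{\left(H,L \right)} = - \frac{97}{267} - \frac{H L}{267}$ ($P{\left(H,L \right)} = \frac{97 + H L}{\frac{H + L}{H + L} - 268} = \frac{97 + H L}{1 - 268} = \frac{97 + H L}{-267} = \left(97 + H L\right) \left(- \frac{1}{267}\right) = - \frac{97}{267} - \frac{H L}{267}$)
$\left(-311044 + 30049\right) + P{\left(\left(115 - 136\right) - 38,-493 \right)} = \left(-311044 + 30049\right) - \left(\frac{97}{267} + \frac{1}{267} \left(\left(115 - 136\right) - 38\right) \left(-493\right)\right) = -280995 - \left(\frac{97}{267} + \frac{1}{267} \left(-21 - 38\right) \left(-493\right)\right) = -280995 - \left(\frac{97}{267} - - \frac{29087}{267}\right) = -280995 - \frac{9728}{89} = - \frac{25018283}{89}$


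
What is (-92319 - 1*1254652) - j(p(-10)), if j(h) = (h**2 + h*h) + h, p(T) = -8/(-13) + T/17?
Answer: -65787412009/48841 ≈ -1.3470e+6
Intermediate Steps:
p(T) = 8/13 + T/17 (p(T) = -8*(-1/13) + T*(1/17) = 8/13 + T/17)
j(h) = h + 2*h**2 (j(h) = (h**2 + h**2) + h = 2*h**2 + h = h + 2*h**2)
(-92319 - 1*1254652) - j(p(-10)) = (-92319 - 1*1254652) - (8/13 + (1/17)*(-10))*(1 + 2*(8/13 + (1/17)*(-10))) = (-92319 - 1254652) - (8/13 - 10/17)*(1 + 2*(8/13 - 10/17)) = -1346971 - 6*(1 + 2*(6/221))/221 = -1346971 - 6*(1 + 12/221)/221 = -1346971 - 6*233/(221*221) = -1346971 - 1*1398/48841 = -1346971 - 1398/48841 = -65787412009/48841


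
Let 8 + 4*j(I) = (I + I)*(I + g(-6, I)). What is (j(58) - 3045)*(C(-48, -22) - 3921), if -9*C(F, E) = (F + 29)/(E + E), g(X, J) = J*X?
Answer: 1976631655/44 ≈ 4.4923e+7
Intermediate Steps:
C(F, E) = -(29 + F)/(18*E) (C(F, E) = -(F + 29)/(9*(E + E)) = -(29 + F)/(9*(2*E)) = -(29 + F)*1/(2*E)/9 = -(29 + F)/(18*E))
j(I) = -2 - 5*I²/2 (j(I) = -2 + ((I + I)*(I + I*(-6)))/4 = -2 + ((2*I)*(I - 6*I))/4 = -2 + ((2*I)*(-5*I))/4 = -2 + (-10*I²)/4 = -2 - 5*I²/2)
(j(58) - 3045)*(C(-48, -22) - 3921) = ((-2 - 5/2*58²) - 3045)*((1/18)*(-29 - 1*(-48))/(-22) - 3921) = ((-2 - 5/2*3364) - 3045)*((1/18)*(-1/22)*(-29 + 48) - 3921) = ((-2 - 8410) - 3045)*((1/18)*(-1/22)*19 - 3921) = (-8412 - 3045)*(-19/396 - 3921) = -11457*(-1552735/396) = 1976631655/44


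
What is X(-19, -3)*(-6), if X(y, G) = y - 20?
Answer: 234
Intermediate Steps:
X(y, G) = -20 + y
X(-19, -3)*(-6) = (-20 - 19)*(-6) = -39*(-6) = 234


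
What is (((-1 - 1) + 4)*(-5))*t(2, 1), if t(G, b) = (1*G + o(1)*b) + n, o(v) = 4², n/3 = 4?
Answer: -300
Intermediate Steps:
n = 12 (n = 3*4 = 12)
o(v) = 16
t(G, b) = 12 + G + 16*b (t(G, b) = (1*G + 16*b) + 12 = (G + 16*b) + 12 = 12 + G + 16*b)
(((-1 - 1) + 4)*(-5))*t(2, 1) = (((-1 - 1) + 4)*(-5))*(12 + 2 + 16*1) = ((-2 + 4)*(-5))*(12 + 2 + 16) = (2*(-5))*30 = -10*30 = -300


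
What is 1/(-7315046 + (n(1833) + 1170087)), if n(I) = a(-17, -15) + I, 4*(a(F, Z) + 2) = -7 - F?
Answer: -2/12286251 ≈ -1.6278e-7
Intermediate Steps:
a(F, Z) = -15/4 - F/4 (a(F, Z) = -2 + (-7 - F)/4 = -2 + (-7/4 - F/4) = -15/4 - F/4)
n(I) = ½ + I (n(I) = (-15/4 - ¼*(-17)) + I = (-15/4 + 17/4) + I = ½ + I)
1/(-7315046 + (n(1833) + 1170087)) = 1/(-7315046 + ((½ + 1833) + 1170087)) = 1/(-7315046 + (3667/2 + 1170087)) = 1/(-7315046 + 2343841/2) = 1/(-12286251/2) = -2/12286251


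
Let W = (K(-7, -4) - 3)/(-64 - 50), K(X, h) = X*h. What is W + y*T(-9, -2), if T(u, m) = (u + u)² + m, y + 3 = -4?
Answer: -256981/114 ≈ -2254.2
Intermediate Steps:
y = -7 (y = -3 - 4 = -7)
T(u, m) = m + 4*u² (T(u, m) = (2*u)² + m = 4*u² + m = m + 4*u²)
W = -25/114 (W = (-7*(-4) - 3)/(-64 - 50) = (28 - 3)/(-114) = 25*(-1/114) = -25/114 ≈ -0.21930)
W + y*T(-9, -2) = -25/114 - 7*(-2 + 4*(-9)²) = -25/114 - 7*(-2 + 4*81) = -25/114 - 7*(-2 + 324) = -25/114 - 7*322 = -25/114 - 2254 = -256981/114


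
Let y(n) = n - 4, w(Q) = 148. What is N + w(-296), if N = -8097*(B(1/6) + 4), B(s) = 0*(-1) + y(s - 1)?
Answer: 13791/2 ≈ 6895.5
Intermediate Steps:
y(n) = -4 + n
B(s) = -5 + s (B(s) = 0*(-1) + (-4 + (s - 1)) = 0 + (-4 + (-1 + s)) = 0 + (-5 + s) = -5 + s)
N = 13495/2 (N = -8097*((-5 + 1/6) + 4) = -8097*(-29/6 + 4) = -8097*(-5/6) = 13495/2 ≈ 6747.5)
N + w(-296) = 13495/2 + 148 = 13791/2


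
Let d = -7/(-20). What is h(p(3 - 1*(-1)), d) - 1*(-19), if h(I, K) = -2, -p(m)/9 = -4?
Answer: 17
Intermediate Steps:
p(m) = 36 (p(m) = -9*(-4) = 36)
d = 7/20 (d = -7*(-1/20) = 7/20 ≈ 0.35000)
h(p(3 - 1*(-1)), d) - 1*(-19) = -2 - 1*(-19) = -2 + 19 = 17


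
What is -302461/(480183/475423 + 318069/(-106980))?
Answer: 5127798024666980/33282446949 ≈ 1.5407e+5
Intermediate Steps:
-302461/(480183/475423 + 318069/(-106980)) = -302461/(480183*(1/475423) + 318069*(-1/106980)) = -302461/(480183/475423 - 106023/35660) = -302461/(-33282446949/16953584180) = -302461*(-16953584180/33282446949) = 5127798024666980/33282446949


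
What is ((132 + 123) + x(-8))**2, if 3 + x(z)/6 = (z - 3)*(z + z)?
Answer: 1671849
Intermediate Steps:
x(z) = -18 + 12*z*(-3 + z) (x(z) = -18 + 6*((z - 3)*(z + z)) = -18 + 6*((-3 + z)*(2*z)) = -18 + 6*(2*z*(-3 + z)) = -18 + 12*z*(-3 + z))
((132 + 123) + x(-8))**2 = ((132 + 123) + (-18 - 36*(-8) + 12*(-8)**2))**2 = (255 + (-18 + 288 + 12*64))**2 = (255 + (-18 + 288 + 768))**2 = (255 + 1038)**2 = 1293**2 = 1671849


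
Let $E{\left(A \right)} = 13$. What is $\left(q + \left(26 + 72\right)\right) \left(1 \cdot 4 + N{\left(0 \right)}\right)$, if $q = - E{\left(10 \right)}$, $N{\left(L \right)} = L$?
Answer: $340$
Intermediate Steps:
$q = -13$ ($q = \left(-1\right) 13 = -13$)
$\left(q + \left(26 + 72\right)\right) \left(1 \cdot 4 + N{\left(0 \right)}\right) = \left(-13 + \left(26 + 72\right)\right) \left(1 \cdot 4 + 0\right) = \left(-13 + 98\right) \left(4 + 0\right) = 85 \cdot 4 = 340$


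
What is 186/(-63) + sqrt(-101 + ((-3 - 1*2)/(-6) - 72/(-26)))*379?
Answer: -62/21 + 379*I*sqrt(592566)/78 ≈ -2.9524 + 3740.4*I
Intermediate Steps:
186/(-63) + sqrt(-101 + ((-3 - 1*2)/(-6) - 72/(-26)))*379 = 186*(-1/63) + sqrt(-101 + ((-3 - 2)*(-1/6) - 72*(-1/26)))*379 = -62/21 + sqrt(-101 + (-5*(-1/6) + 36/13))*379 = -62/21 + sqrt(-101 + (5/6 + 36/13))*379 = -62/21 + sqrt(-101 + 281/78)*379 = -62/21 + sqrt(-7597/78)*379 = -62/21 + (I*sqrt(592566)/78)*379 = -62/21 + 379*I*sqrt(592566)/78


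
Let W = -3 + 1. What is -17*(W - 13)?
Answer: 255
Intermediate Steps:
W = -2
-17*(W - 13) = -17*(-2 - 13) = -17*(-15) = 255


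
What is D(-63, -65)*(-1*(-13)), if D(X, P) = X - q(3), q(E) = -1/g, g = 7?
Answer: -5720/7 ≈ -817.14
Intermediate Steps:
q(E) = -⅐ (q(E) = -1/7 = -1*⅐ = -⅐)
D(X, P) = ⅐ + X (D(X, P) = X - 1*(-⅐) = X + ⅐ = ⅐ + X)
D(-63, -65)*(-1*(-13)) = (⅐ - 63)*(-1*(-13)) = -440/7*13 = -5720/7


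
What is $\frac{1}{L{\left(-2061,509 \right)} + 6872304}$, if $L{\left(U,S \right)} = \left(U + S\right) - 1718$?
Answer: $\frac{1}{6869034} \approx 1.4558 \cdot 10^{-7}$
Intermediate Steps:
$L{\left(U,S \right)} = -1718 + S + U$ ($L{\left(U,S \right)} = \left(S + U\right) - 1718 = -1718 + S + U$)
$\frac{1}{L{\left(-2061,509 \right)} + 6872304} = \frac{1}{\left(-1718 + 509 - 2061\right) + 6872304} = \frac{1}{-3270 + 6872304} = \frac{1}{6869034}$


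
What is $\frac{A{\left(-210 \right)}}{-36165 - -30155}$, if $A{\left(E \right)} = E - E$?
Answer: $0$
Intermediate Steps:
$A{\left(E \right)} = 0$
$\frac{A{\left(-210 \right)}}{-36165 - -30155} = \frac{0}{-36165 - -30155} = \frac{0}{-36165 + 30155} = \frac{0}{-6010} = 0 \left(- \frac{1}{6010}\right) = 0$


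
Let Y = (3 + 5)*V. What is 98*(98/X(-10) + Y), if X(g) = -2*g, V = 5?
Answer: 22001/5 ≈ 4400.2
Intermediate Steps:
Y = 40 (Y = (3 + 5)*5 = 8*5 = 40)
98*(98/X(-10) + Y) = 98*(98/((-2*(-10))) + 40) = 98*(98/20 + 40) = 98*(98*(1/20) + 40) = 98*(49/10 + 40) = 98*(449/10) = 22001/5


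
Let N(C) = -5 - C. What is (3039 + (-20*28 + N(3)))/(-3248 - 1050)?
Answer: -353/614 ≈ -0.57492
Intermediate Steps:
(3039 + (-20*28 + N(3)))/(-3248 - 1050) = (3039 + (-20*28 + (-5 - 1*3)))/(-3248 - 1050) = (3039 + (-560 + (-5 - 3)))/(-4298) = (3039 + (-560 - 8))*(-1/4298) = (3039 - 568)*(-1/4298) = 2471*(-1/4298) = -353/614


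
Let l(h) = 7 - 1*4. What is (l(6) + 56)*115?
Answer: 6785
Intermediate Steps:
l(h) = 3 (l(h) = 7 - 4 = 3)
(l(6) + 56)*115 = (3 + 56)*115 = 59*115 = 6785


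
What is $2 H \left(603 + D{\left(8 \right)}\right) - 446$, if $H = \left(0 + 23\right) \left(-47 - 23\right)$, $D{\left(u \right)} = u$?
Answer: $-1967866$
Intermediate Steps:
$H = -1610$ ($H = 23 \left(-70\right) = -1610$)
$2 H \left(603 + D{\left(8 \right)}\right) - 446 = 2 \left(-1610\right) \left(603 + 8\right) - 446 = \left(-3220\right) 611 - 446 = -1967420 - 446 = -1967866$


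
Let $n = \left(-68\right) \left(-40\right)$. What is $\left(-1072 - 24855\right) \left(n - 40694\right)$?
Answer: $984551898$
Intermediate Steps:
$n = 2720$
$\left(-1072 - 24855\right) \left(n - 40694\right) = \left(-1072 - 24855\right) \left(2720 - 40694\right) = \left(-25927\right) \left(-37974\right) = 984551898$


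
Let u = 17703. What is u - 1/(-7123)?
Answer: 126098470/7123 ≈ 17703.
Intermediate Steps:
u - 1/(-7123) = 17703 - 1/(-7123) = 17703 - 1*(-1/7123) = 17703 + 1/7123 = 126098470/7123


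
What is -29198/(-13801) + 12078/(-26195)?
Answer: 598153132/361517195 ≈ 1.6546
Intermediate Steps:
-29198/(-13801) + 12078/(-26195) = -29198*(-1/13801) + 12078*(-1/26195) = 29198/13801 - 12078/26195 = 598153132/361517195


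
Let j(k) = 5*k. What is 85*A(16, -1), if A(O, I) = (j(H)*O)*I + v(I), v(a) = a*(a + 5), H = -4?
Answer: 26860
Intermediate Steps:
v(a) = a*(5 + a)
A(O, I) = I*(5 + I) - 20*I*O (A(O, I) = ((5*(-4))*O)*I + I*(5 + I) = (-20*O)*I + I*(5 + I) = -20*I*O + I*(5 + I) = I*(5 + I) - 20*I*O)
85*A(16, -1) = 85*(-(5 - 1 - 20*16)) = 85*(-(5 - 1 - 320)) = 85*(-1*(-316)) = 85*316 = 26860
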